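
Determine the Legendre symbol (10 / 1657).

Pull out 2: since 1657 ≡ 1 (mod 8), (2/1657) = +1.
Reciprocity: 5 ≡ 1 and 1657 ≡ 1 (mod 4), so (5/1657) = +(1657/5).
Reduce top mod 5: now compute (2/5).
Pull out 2: since 5 ≡ 5 (mod 8), (2/5) = -1.
Reached (1/5) = 1. Collecting the sign flips along the way, the symbol is -1.

-1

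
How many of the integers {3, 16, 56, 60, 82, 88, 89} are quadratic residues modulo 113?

(3/113) = -1 → non-residue.
(16/113) = +1 → QR.
(56/113) = +1 → QR.
(60/113) = +1 → QR.
(82/113) = +1 → QR.
(88/113) = +1 → QR.
(89/113) = -1 → non-residue.
Total quadratic residues among the 7: 5.

5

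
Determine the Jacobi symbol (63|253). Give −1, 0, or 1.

1

Reciprocity: 63 ≡ 3 and 253 ≡ 1 (mod 4), so (63/253) = +(253/63).
Reduce top mod 63: now compute (1/63).
Reached (1/63) = 1. Collecting the sign flips along the way, the symbol is +1.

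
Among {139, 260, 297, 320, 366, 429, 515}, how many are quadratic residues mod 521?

(139/521) = -1 → non-residue.
(260/521) = +1 → QR.
(297/521) = -1 → non-residue.
(320/521) = +1 → QR.
(366/521) = +1 → QR.
(429/521) = -1 → non-residue.
(515/521) = -1 → non-residue.
Total quadratic residues among the 7: 3.

3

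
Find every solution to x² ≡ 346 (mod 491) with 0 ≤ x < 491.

Since 491 ≡ 3 (mod 4), a square root of 346 is 346^((491+1)/4) = 346^123 mod 491.
Repeated squaring: 346^2≡403, 346^4≡379, 346^8≡269, 346^16≡184, 346^32≡468, 346^64≡38 (mod 491).
346^123 = 346^(64+32+16+8+2+1) ≡ 185 (mod 491).
Check: 185² = 34225 ≡ 346 (mod 491). The two roots are 185 and 306.

185, 306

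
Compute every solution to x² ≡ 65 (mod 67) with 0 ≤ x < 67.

20, 47

Since 67 ≡ 3 (mod 4), a square root of 65 is 65^((67+1)/4) = 65^17 mod 67.
Repeated squaring: 65^2≡4, 65^4≡16, 65^8≡55, 65^16≡10 (mod 67).
65^17 = 65^(16+1) ≡ 47 (mod 67).
Check: 47² = 2209 ≡ 65 (mod 67). The two roots are 20 and 47.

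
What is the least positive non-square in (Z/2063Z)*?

5

(2/2063) = +1, so 2 is a residue.
(3/2063) = +1, so 3 is a residue.
(4/2063) = +1, so 4 is a residue.
(5/2063) = −1, so 5 is the smallest positive non-residue mod 2063.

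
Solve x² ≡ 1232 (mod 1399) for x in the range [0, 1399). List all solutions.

Since 1399 ≡ 3 (mod 4), a square root of 1232 is 1232^((1399+1)/4) = 1232^350 mod 1399.
Repeated squaring: 1232^2≡1308, 1232^4≡1286, 1232^8≡178, 1232^16≡906, 1232^32≡1022, 1232^64≡830, 1232^128≡592, 1232^256≡714 (mod 1399).
1232^350 = 1232^(256+64+16+8+4+2) ≡ 1294 (mod 1399).
Check: 1294² = 1674436 ≡ 1232 (mod 1399). The two roots are 105 and 1294.

105, 1294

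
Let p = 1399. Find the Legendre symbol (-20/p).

First reduce: -20 ≡ 1379 (mod 1399).
Reciprocity: 1379 ≡ 3 and 1399 ≡ 3 (mod 4), so (1379/1399) = −(1399/1379).
Reduce top mod 1379: now compute (20/1379).
Pull out 2^2: since 1379 ≡ 3 (mod 8), (2/1379) = -1, so (2/1379)^2 = +1.
Reciprocity: 5 ≡ 1 and 1379 ≡ 3 (mod 4), so (5/1379) = +(1379/5).
Reduce top mod 5: now compute (4/5).
Pull out 2^2: since 5 ≡ 5 (mod 8), (2/5) = -1, so (2/5)^2 = +1.
Reached (1/5) = 1. Collecting the sign flips along the way, the symbol is -1.

-1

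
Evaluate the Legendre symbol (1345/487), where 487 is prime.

-1

Euler's criterion: (1345/487) ≡ 371^243 (mod 487).
371^2 ≡ 307 (mod 487)
371^4 ≡ 258 (mod 487)
371^8 ≡ 332 (mod 487)
371^16 ≡ 162 (mod 487)
371^32 ≡ 433 (mod 487)
371^64 ≡ 481 (mod 487)
371^128 ≡ 36 (mod 487)
371^243 = 371^(128+64+32+16+2+1) ≡ 486 (mod 487).
Result is 486 ≡ −1, so (1345/487) = −1.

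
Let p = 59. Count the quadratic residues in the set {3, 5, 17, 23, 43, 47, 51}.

(3/59) = +1 → QR.
(5/59) = +1 → QR.
(17/59) = +1 → QR.
(23/59) = -1 → non-residue.
(43/59) = -1 → non-residue.
(47/59) = -1 → non-residue.
(51/59) = +1 → QR.
Total quadratic residues among the 7: 4.

4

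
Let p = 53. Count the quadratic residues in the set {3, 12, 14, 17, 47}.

2

(3/53) = -1 → non-residue.
(12/53) = -1 → non-residue.
(14/53) = -1 → non-residue.
(17/53) = +1 → QR.
(47/53) = +1 → QR.
Total quadratic residues among the 5: 2.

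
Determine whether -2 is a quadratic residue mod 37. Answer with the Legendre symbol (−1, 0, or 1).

-1

Euler's criterion: (-2/37) ≡ 35^18 (mod 37).
35^2 ≡ 4 (mod 37)
35^4 ≡ 16 (mod 37)
35^8 ≡ 34 (mod 37)
35^16 ≡ 9 (mod 37)
35^18 = 35^(16+2) ≡ 36 (mod 37).
Result is 36 ≡ −1, so (-2/37) = −1.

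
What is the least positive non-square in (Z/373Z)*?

2

(2/373) = −1, so 2 is the smallest positive non-residue mod 373.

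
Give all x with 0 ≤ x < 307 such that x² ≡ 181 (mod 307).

117, 190

Since 307 ≡ 3 (mod 4), a square root of 181 is 181^((307+1)/4) = 181^77 mod 307.
Repeated squaring: 181^2≡219, 181^4≡69, 181^8≡156, 181^16≡83, 181^32≡135, 181^64≡112 (mod 307).
181^77 = 181^(64+8+4+1) ≡ 190 (mod 307).
Check: 190² = 36100 ≡ 181 (mod 307). The two roots are 117 and 190.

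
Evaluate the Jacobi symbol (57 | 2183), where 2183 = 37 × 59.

-1

Reciprocity: 57 ≡ 1 and 2183 ≡ 3 (mod 4), so (57/2183) = +(2183/57).
Reduce top mod 57: now compute (17/57).
Reciprocity: 17 ≡ 1 and 57 ≡ 1 (mod 4), so (17/57) = +(57/17).
Reduce top mod 17: now compute (6/17).
Pull out 2: since 17 ≡ 1 (mod 8), (2/17) = +1.
Reciprocity: 3 ≡ 3 and 17 ≡ 1 (mod 4), so (3/17) = +(17/3).
Reduce top mod 3: now compute (2/3).
Pull out 2: since 3 ≡ 3 (mod 8), (2/3) = -1.
Reached (1/3) = 1. Collecting the sign flips along the way, the symbol is -1.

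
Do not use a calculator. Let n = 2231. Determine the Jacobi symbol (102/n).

1

Pull out 2: since 2231 ≡ 7 (mod 8), (2/2231) = +1.
Reciprocity: 51 ≡ 3 and 2231 ≡ 3 (mod 4), so (51/2231) = −(2231/51).
Reduce top mod 51: now compute (38/51).
Pull out 2: since 51 ≡ 3 (mod 8), (2/51) = -1.
Reciprocity: 19 ≡ 3 and 51 ≡ 3 (mod 4), so (19/51) = −(51/19).
Reduce top mod 19: now compute (13/19).
Reciprocity: 13 ≡ 1 and 19 ≡ 3 (mod 4), so (13/19) = +(19/13).
Reduce top mod 13: now compute (6/13).
Pull out 2: since 13 ≡ 5 (mod 8), (2/13) = -1.
Reciprocity: 3 ≡ 3 and 13 ≡ 1 (mod 4), so (3/13) = +(13/3).
Reduce top mod 3: now compute (1/3).
Reached (1/3) = 1. Collecting the sign flips along the way, the symbol is +1.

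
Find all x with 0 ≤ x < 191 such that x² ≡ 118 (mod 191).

Since 191 ≡ 3 (mod 4), a square root of 118 is 118^((191+1)/4) = 118^48 mod 191.
Repeated squaring: 118^2≡172, 118^4≡170, 118^8≡59, 118^16≡43, 118^32≡130 (mod 191).
118^48 = 118^(32+16) ≡ 51 (mod 191).
Check: 51² = 2601 ≡ 118 (mod 191). The two roots are 51 and 140.

51, 140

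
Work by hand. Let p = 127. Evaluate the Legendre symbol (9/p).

1

Reciprocity: 9 ≡ 1 and 127 ≡ 3 (mod 4), so (9/127) = +(127/9).
Reduce top mod 9: now compute (1/9).
Reached (1/9) = 1. Collecting the sign flips along the way, the symbol is +1.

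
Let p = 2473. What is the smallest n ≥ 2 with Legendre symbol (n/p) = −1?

(2/2473) = +1, so 2 is a residue.
(3/2473) = +1, so 3 is a residue.
(4/2473) = +1, so 4 is a residue.
(5/2473) = −1, so 5 is the smallest positive non-residue mod 2473.

5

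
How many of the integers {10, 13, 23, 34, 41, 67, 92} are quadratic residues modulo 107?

(10/107) = +1 → QR.
(13/107) = +1 → QR.
(23/107) = +1 → QR.
(34/107) = +1 → QR.
(41/107) = +1 → QR.
(67/107) = -1 → non-residue.
(92/107) = +1 → QR.
Total quadratic residues among the 7: 6.

6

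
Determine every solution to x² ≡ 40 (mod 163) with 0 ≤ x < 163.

Since 163 ≡ 3 (mod 4), a square root of 40 is 40^((163+1)/4) = 40^41 mod 163.
Repeated squaring: 40^2≡133, 40^4≡85, 40^8≡53, 40^16≡38, 40^32≡140 (mod 163).
40^41 = 40^(32+8+1) ≡ 140 (mod 163).
Check: 140² = 19600 ≡ 40 (mod 163). The two roots are 23 and 140.

23, 140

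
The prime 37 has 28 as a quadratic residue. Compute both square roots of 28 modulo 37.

18, 19

37 ≡ 1 (mod 4), so we find a root by search.
Trying successive values, 18² = 324 ≡ 28 (mod 37). The other root is 37 − 18 = 19.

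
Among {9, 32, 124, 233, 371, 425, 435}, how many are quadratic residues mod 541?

(9/541) = +1 → QR.
(32/541) = -1 → non-residue.
(124/541) = +1 → QR.
(233/541) = -1 → non-residue.
(371/541) = +1 → QR.
(425/541) = -1 → non-residue.
(435/541) = -1 → non-residue.
Total quadratic residues among the 7: 3.

3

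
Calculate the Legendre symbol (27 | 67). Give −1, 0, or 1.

-1

Reciprocity: 27 ≡ 3 and 67 ≡ 3 (mod 4), so (27/67) = −(67/27).
Reduce top mod 27: now compute (13/27).
Reciprocity: 13 ≡ 1 and 27 ≡ 3 (mod 4), so (13/27) = +(27/13).
Reduce top mod 13: now compute (1/13).
Reached (1/13) = 1. Collecting the sign flips along the way, the symbol is -1.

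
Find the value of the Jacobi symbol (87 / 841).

Reciprocity: 87 ≡ 3 and 841 ≡ 1 (mod 4), so (87/841) = +(841/87).
Reduce top mod 87: now compute (58/87).
Pull out 2: since 87 ≡ 7 (mod 8), (2/87) = +1.
Reciprocity: 29 ≡ 1 and 87 ≡ 3 (mod 4), so (29/87) = +(87/29).
Reduce top mod 29: now compute (0/29).
Top reduces to 0: gcd > 1, so the symbol is 0.

0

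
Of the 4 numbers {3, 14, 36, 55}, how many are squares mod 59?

2

(3/59) = +1 → QR.
(14/59) = -1 → non-residue.
(36/59) = +1 → QR.
(55/59) = -1 → non-residue.
Total quadratic residues among the 4: 2.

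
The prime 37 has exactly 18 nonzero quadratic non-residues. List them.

Square k = 1,…,18 (k and 37−k give the same square):
1²=1, 2²=4, 3²=9, 4²=16, 5²=25, 6²=36, 7²≡12, 8²≡27, 9²≡7, 10²≡26, 11²≡10, 12²≡33, 13²≡21, 14²≡11, 15²≡3, 16²≡34, 17²≡30, 18²≡28 (mod 37).
The residues are {1, 3, 4, 7, 9, 10, 11, 12, 16, 21, 25, 26, 27, 28, 30, 33, 34, 36}; the non-residues are the remaining 18 nonzero classes.

2,5,6,8,13,14,15,17,18,19,20,22,23,24,29,31,32,35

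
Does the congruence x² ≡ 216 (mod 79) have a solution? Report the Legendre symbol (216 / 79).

Euler's criterion: (216/79) ≡ 58^39 (mod 79).
58^2 ≡ 46 (mod 79)
58^4 ≡ 62 (mod 79)
58^8 ≡ 52 (mod 79)
58^16 ≡ 18 (mod 79)
58^32 ≡ 8 (mod 79)
58^39 = 58^(32+4+2+1) ≡ 78 (mod 79).
Result is 78 ≡ −1, so (216/79) = −1.

-1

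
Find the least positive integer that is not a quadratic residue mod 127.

(2/127) = +1, so 2 is a residue.
(3/127) = −1, so 3 is the smallest positive non-residue mod 127.

3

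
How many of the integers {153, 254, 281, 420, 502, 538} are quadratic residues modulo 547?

1

(153/547) = -1 → non-residue.
(254/547) = -1 → non-residue.
(281/547) = -1 → non-residue.
(420/547) = -1 → non-residue.
(502/547) = +1 → QR.
(538/547) = -1 → non-residue.
Total quadratic residues among the 6: 1.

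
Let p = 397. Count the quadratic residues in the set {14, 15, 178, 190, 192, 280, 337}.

(14/397) = +1 → QR.
(15/397) = -1 → non-residue.
(178/397) = +1 → QR.
(190/397) = +1 → QR.
(192/397) = +1 → QR.
(280/397) = -1 → non-residue.
(337/397) = -1 → non-residue.
Total quadratic residues among the 7: 4.

4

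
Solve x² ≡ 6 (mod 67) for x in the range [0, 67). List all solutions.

Since 67 ≡ 3 (mod 4), a square root of 6 is 6^((67+1)/4) = 6^17 mod 67.
Repeated squaring: 6^2≡36, 6^4≡23, 6^8≡60, 6^16≡49 (mod 67).
6^17 = 6^(16+1) ≡ 26 (mod 67).
Check: 26² = 676 ≡ 6 (mod 67). The two roots are 26 and 41.

26, 41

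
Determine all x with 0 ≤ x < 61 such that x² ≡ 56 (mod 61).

19, 42

61 ≡ 1 (mod 4), so we find a root by search.
Trying successive values, 19² = 361 ≡ 56 (mod 61). The other root is 61 − 19 = 42.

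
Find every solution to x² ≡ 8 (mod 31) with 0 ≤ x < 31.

15, 16

Since 31 ≡ 3 (mod 4), a square root of 8 is 8^((31+1)/4) = 8^8 mod 31.
Repeated squaring: 8^2≡2, 8^4≡4, 8^8≡16 (mod 31).
8^8 = 8^(8) ≡ 16 (mod 31).
Check: 16² = 256 ≡ 8 (mod 31). The two roots are 15 and 16.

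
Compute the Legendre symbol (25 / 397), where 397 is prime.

Euler's criterion: (25/397) ≡ 25^198 (mod 397).
25^2 ≡ 228 (mod 397)
25^4 ≡ 374 (mod 397)
25^8 ≡ 132 (mod 397)
25^16 ≡ 353 (mod 397)
25^32 ≡ 348 (mod 397)
25^64 ≡ 19 (mod 397)
25^128 ≡ 361 (mod 397)
25^198 = 25^(128+64+4+2) ≡ 1 (mod 397).
Result is 1, so (25/397) = 1.

1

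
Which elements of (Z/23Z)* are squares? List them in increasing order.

1,2,3,4,6,8,9,12,13,16,18

Square k = 1,…,11 (k and 23−k give the same square):
1²=1, 2²=4, 3²=9, 4²=16, 5²≡2, 6²≡13, 7²≡3, 8²≡18, 9²≡12, 10²≡8, 11²≡6 (mod 23).
So the quadratic residues mod 23 are {1, 2, 3, 4, 6, 8, 9, 12, 13, 16, 18}.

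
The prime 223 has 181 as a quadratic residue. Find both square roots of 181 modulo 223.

Since 223 ≡ 3 (mod 4), a square root of 181 is 181^((223+1)/4) = 181^56 mod 223.
Repeated squaring: 181^2≡203, 181^4≡177, 181^8≡109, 181^16≡62, 181^32≡53 (mod 223).
181^56 = 181^(32+16+8) ≡ 36 (mod 223).
Check: 36² = 1296 ≡ 181 (mod 223). The two roots are 36 and 187.

36, 187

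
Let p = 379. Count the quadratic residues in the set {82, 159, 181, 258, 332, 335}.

3

(82/379) = -1 → non-residue.
(159/379) = +1 → QR.
(181/379) = -1 → non-residue.
(258/379) = -1 → non-residue.
(332/379) = +1 → QR.
(335/379) = +1 → QR.
Total quadratic residues among the 6: 3.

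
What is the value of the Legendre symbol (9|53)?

Euler's criterion: (9/53) ≡ 9^26 (mod 53).
9^2 ≡ 28 (mod 53)
9^4 ≡ 42 (mod 53)
9^8 ≡ 15 (mod 53)
9^16 ≡ 13 (mod 53)
9^26 = 9^(16+8+2) ≡ 1 (mod 53).
Result is 1, so (9/53) = 1.

1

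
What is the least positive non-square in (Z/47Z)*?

5

(2/47) = +1, so 2 is a residue.
(3/47) = +1, so 3 is a residue.
(4/47) = +1, so 4 is a residue.
(5/47) = −1, so 5 is the smallest positive non-residue mod 47.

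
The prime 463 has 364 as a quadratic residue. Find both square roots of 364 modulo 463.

Since 463 ≡ 3 (mod 4), a square root of 364 is 364^((463+1)/4) = 364^116 mod 463.
Repeated squaring: 364^2≡78, 364^4≡65, 364^8≡58, 364^16≡123, 364^32≡313, 364^64≡276 (mod 463).
364^116 = 364^(64+32+16+4) ≡ 144 (mod 463).
Check: 144² = 20736 ≡ 364 (mod 463). The two roots are 144 and 319.

144, 319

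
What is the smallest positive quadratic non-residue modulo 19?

(2/19) = −1, so 2 is the smallest positive non-residue mod 19.

2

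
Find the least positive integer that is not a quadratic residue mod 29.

(2/29) = −1, so 2 is the smallest positive non-residue mod 29.

2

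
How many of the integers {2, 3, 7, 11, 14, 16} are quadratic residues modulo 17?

2

(2/17) = +1 → QR.
(3/17) = -1 → non-residue.
(7/17) = -1 → non-residue.
(11/17) = -1 → non-residue.
(14/17) = -1 → non-residue.
(16/17) = +1 → QR.
Total quadratic residues among the 6: 2.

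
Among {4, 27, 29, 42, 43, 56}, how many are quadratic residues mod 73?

(4/73) = +1 → QR.
(27/73) = +1 → QR.
(29/73) = -1 → non-residue.
(42/73) = -1 → non-residue.
(43/73) = -1 → non-residue.
(56/73) = -1 → non-residue.
Total quadratic residues among the 6: 2.

2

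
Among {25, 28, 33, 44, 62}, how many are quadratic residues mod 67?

(25/67) = +1 → QR.
(28/67) = -1 → non-residue.
(33/67) = +1 → QR.
(44/67) = -1 → non-residue.
(62/67) = +1 → QR.
Total quadratic residues among the 5: 3.

3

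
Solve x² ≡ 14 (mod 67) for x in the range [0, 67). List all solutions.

Since 67 ≡ 3 (mod 4), a square root of 14 is 14^((67+1)/4) = 14^17 mod 67.
Repeated squaring: 14^2≡62, 14^4≡25, 14^8≡22, 14^16≡15 (mod 67).
14^17 = 14^(16+1) ≡ 9 (mod 67).
Check: 9² = 81 ≡ 14 (mod 67). The two roots are 9 and 58.

9, 58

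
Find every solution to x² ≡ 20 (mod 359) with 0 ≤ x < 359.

63, 296

Since 359 ≡ 3 (mod 4), a square root of 20 is 20^((359+1)/4) = 20^90 mod 359.
Repeated squaring: 20^2≡41, 20^4≡245, 20^8≡72, 20^16≡158, 20^32≡193, 20^64≡272 (mod 359).
20^90 = 20^(64+16+8+2) ≡ 296 (mod 359).
Check: 296² = 87616 ≡ 20 (mod 359). The two roots are 63 and 296.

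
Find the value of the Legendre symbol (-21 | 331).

Euler's criterion: (-21/331) ≡ 310^165 (mod 331).
310^2 ≡ 110 (mod 331)
310^4 ≡ 184 (mod 331)
310^8 ≡ 94 (mod 331)
310^16 ≡ 230 (mod 331)
310^32 ≡ 271 (mod 331)
310^64 ≡ 290 (mod 331)
310^128 ≡ 26 (mod 331)
310^165 = 310^(128+32+4+1) ≡ 330 (mod 331).
Result is 330 ≡ −1, so (-21/331) = −1.

-1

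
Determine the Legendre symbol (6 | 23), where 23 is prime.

1

Euler's criterion: (6/23) ≡ 6^11 (mod 23).
6^2 ≡ 13 (mod 23)
6^4 ≡ 8 (mod 23)
6^8 ≡ 18 (mod 23)
6^11 = 6^(8+2+1) ≡ 1 (mod 23).
Result is 1, so (6/23) = 1.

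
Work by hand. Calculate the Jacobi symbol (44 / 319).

Pull out 2^2: since 319 ≡ 7 (mod 8), (2/319) = +1, so (2/319)^2 = +1.
Reciprocity: 11 ≡ 3 and 319 ≡ 3 (mod 4), so (11/319) = −(319/11).
Reduce top mod 11: now compute (0/11).
Top reduces to 0: gcd > 1, so the symbol is 0.

0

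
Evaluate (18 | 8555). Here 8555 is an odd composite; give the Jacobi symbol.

-1

Pull out 2: since 8555 ≡ 3 (mod 8), (2/8555) = -1.
Reciprocity: 9 ≡ 1 and 8555 ≡ 3 (mod 4), so (9/8555) = +(8555/9).
Reduce top mod 9: now compute (5/9).
Reciprocity: 5 ≡ 1 and 9 ≡ 1 (mod 4), so (5/9) = +(9/5).
Reduce top mod 5: now compute (4/5).
Pull out 2^2: since 5 ≡ 5 (mod 8), (2/5) = -1, so (2/5)^2 = +1.
Reached (1/5) = 1. Collecting the sign flips along the way, the symbol is -1.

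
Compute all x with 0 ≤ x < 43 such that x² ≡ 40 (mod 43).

Since 43 ≡ 3 (mod 4), a square root of 40 is 40^((43+1)/4) = 40^11 mod 43.
Repeated squaring: 40^2≡9, 40^4≡38, 40^8≡25 (mod 43).
40^11 = 40^(8+2+1) ≡ 13 (mod 43).
Check: 13² = 169 ≡ 40 (mod 43). The two roots are 13 and 30.

13, 30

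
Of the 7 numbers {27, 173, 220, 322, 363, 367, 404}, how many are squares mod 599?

(27/599) = +1 → QR.
(173/599) = -1 → non-residue.
(220/599) = -1 → non-residue.
(322/599) = +1 → QR.
(363/599) = +1 → QR.
(367/599) = +1 → QR.
(404/599) = -1 → non-residue.
Total quadratic residues among the 7: 4.

4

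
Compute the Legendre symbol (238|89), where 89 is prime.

First reduce: 238 ≡ 60 (mod 89).
Pull out 2^2: since 89 ≡ 1 (mod 8), (2/89) = +1, so (2/89)^2 = +1.
Reciprocity: 15 ≡ 3 and 89 ≡ 1 (mod 4), so (15/89) = +(89/15).
Reduce top mod 15: now compute (14/15).
Pull out 2: since 15 ≡ 7 (mod 8), (2/15) = +1.
Reciprocity: 7 ≡ 3 and 15 ≡ 3 (mod 4), so (7/15) = −(15/7).
Reduce top mod 7: now compute (1/7).
Reached (1/7) = 1. Collecting the sign flips along the way, the symbol is -1.

-1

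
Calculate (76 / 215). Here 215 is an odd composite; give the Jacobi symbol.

-1

Pull out 2^2: since 215 ≡ 7 (mod 8), (2/215) = +1, so (2/215)^2 = +1.
Reciprocity: 19 ≡ 3 and 215 ≡ 3 (mod 4), so (19/215) = −(215/19).
Reduce top mod 19: now compute (6/19).
Pull out 2: since 19 ≡ 3 (mod 8), (2/19) = -1.
Reciprocity: 3 ≡ 3 and 19 ≡ 3 (mod 4), so (3/19) = −(19/3).
Reduce top mod 3: now compute (1/3).
Reached (1/3) = 1. Collecting the sign flips along the way, the symbol is -1.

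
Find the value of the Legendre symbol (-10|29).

-1

First reduce: -10 ≡ 19 (mod 29).
Reciprocity: 19 ≡ 3 and 29 ≡ 1 (mod 4), so (19/29) = +(29/19).
Reduce top mod 19: now compute (10/19).
Pull out 2: since 19 ≡ 3 (mod 8), (2/19) = -1.
Reciprocity: 5 ≡ 1 and 19 ≡ 3 (mod 4), so (5/19) = +(19/5).
Reduce top mod 5: now compute (4/5).
Pull out 2^2: since 5 ≡ 5 (mod 8), (2/5) = -1, so (2/5)^2 = +1.
Reached (1/5) = 1. Collecting the sign flips along the way, the symbol is -1.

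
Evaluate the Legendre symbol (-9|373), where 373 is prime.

1

First reduce: -9 ≡ 364 (mod 373).
Pull out 2^2: since 373 ≡ 5 (mod 8), (2/373) = -1, so (2/373)^2 = +1.
Reciprocity: 91 ≡ 3 and 373 ≡ 1 (mod 4), so (91/373) = +(373/91).
Reduce top mod 91: now compute (9/91).
Reciprocity: 9 ≡ 1 and 91 ≡ 3 (mod 4), so (9/91) = +(91/9).
Reduce top mod 9: now compute (1/9).
Reached (1/9) = 1. Collecting the sign flips along the way, the symbol is +1.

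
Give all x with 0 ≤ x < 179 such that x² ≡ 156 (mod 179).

Since 179 ≡ 3 (mod 4), a square root of 156 is 156^((179+1)/4) = 156^45 mod 179.
Repeated squaring: 156^2≡171, 156^4≡64, 156^8≡158, 156^16≡83, 156^32≡87 (mod 179).
156^45 = 156^(32+8+4+1) ≡ 48 (mod 179).
Check: 48² = 2304 ≡ 156 (mod 179). The two roots are 48 and 131.

48, 131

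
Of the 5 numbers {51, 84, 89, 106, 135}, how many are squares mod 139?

3

(51/139) = +1 → QR.
(84/139) = -1 → non-residue.
(89/139) = +1 → QR.
(106/139) = +1 → QR.
(135/139) = -1 → non-residue.
Total quadratic residues among the 5: 3.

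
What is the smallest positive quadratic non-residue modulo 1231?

3

(2/1231) = +1, so 2 is a residue.
(3/1231) = −1, so 3 is the smallest positive non-residue mod 1231.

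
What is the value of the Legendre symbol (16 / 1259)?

1

Pull out 2^4: since 1259 ≡ 3 (mod 8), (2/1259) = -1, so (2/1259)^4 = +1.
Reached (1/1259) = 1. Collecting the sign flips along the way, the symbol is +1.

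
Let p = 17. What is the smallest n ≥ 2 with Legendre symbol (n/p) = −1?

3

(2/17) = +1, so 2 is a residue.
(3/17) = −1, so 3 is the smallest positive non-residue mod 17.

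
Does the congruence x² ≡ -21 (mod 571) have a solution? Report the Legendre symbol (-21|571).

-1

Euler's criterion: (-21/571) ≡ 550^285 (mod 571).
550^2 ≡ 441 (mod 571)
550^4 ≡ 341 (mod 571)
550^8 ≡ 368 (mod 571)
550^16 ≡ 97 (mod 571)
550^32 ≡ 273 (mod 571)
550^64 ≡ 299 (mod 571)
550^128 ≡ 325 (mod 571)
550^256 ≡ 561 (mod 571)
550^285 = 550^(256+16+8+4+1) ≡ 570 (mod 571).
Result is 570 ≡ −1, so (-21/571) = −1.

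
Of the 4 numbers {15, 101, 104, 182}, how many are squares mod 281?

(15/281) = -1 → non-residue.
(101/281) = +1 → QR.
(104/281) = -1 → non-residue.
(182/281) = -1 → non-residue.
Total quadratic residues among the 4: 1.

1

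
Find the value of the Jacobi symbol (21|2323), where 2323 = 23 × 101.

-1

Reciprocity: 21 ≡ 1 and 2323 ≡ 3 (mod 4), so (21/2323) = +(2323/21).
Reduce top mod 21: now compute (13/21).
Reciprocity: 13 ≡ 1 and 21 ≡ 1 (mod 4), so (13/21) = +(21/13).
Reduce top mod 13: now compute (8/13).
Pull out 2^3: since 13 ≡ 5 (mod 8), (2/13) = -1, so (2/13)^3 = -1.
Reached (1/13) = 1. Collecting the sign flips along the way, the symbol is -1.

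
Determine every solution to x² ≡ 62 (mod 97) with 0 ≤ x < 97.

97 ≡ 1 (mod 4), so we find a root by search.
Trying successive values, 16² = 256 ≡ 62 (mod 97). The other root is 97 − 16 = 81.

16, 81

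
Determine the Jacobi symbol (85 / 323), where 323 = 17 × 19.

Reciprocity: 85 ≡ 1 and 323 ≡ 3 (mod 4), so (85/323) = +(323/85).
Reduce top mod 85: now compute (68/85).
Pull out 2^2: since 85 ≡ 5 (mod 8), (2/85) = -1, so (2/85)^2 = +1.
Reciprocity: 17 ≡ 1 and 85 ≡ 1 (mod 4), so (17/85) = +(85/17).
Reduce top mod 17: now compute (0/17).
Top reduces to 0: gcd > 1, so the symbol is 0.

0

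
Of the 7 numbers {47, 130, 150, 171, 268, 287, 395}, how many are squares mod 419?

(47/419) = +1 → QR.
(130/419) = -1 → non-residue.
(150/419) = -1 → non-residue.
(171/419) = -1 → non-residue.
(268/419) = -1 → non-residue.
(287/419) = +1 → QR.
(395/419) = +1 → QR.
Total quadratic residues among the 7: 3.

3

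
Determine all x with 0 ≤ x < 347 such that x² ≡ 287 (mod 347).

Since 347 ≡ 3 (mod 4), a square root of 287 is 287^((347+1)/4) = 287^87 mod 347.
Repeated squaring: 287^2≡130, 287^4≡244, 287^8≡199, 287^16≡43, 287^32≡114, 287^64≡157 (mod 347).
287^87 = 287^(64+16+4+2+1) ≡ 89 (mod 347).
Check: 89² = 7921 ≡ 287 (mod 347). The two roots are 89 and 258.

89, 258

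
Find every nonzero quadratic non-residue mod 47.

5 10 11 13 15 19 20 22 23 26 29 30 31 33 35 38 39 40 41 43 44 45 46

Square k = 1,…,23 (k and 47−k give the same square):
1²=1, 2²=4, 3²=9, 4²=16, 5²=25, 6²=36, 7²≡2, 8²≡17, 9²≡34, 10²≡6, 11²≡27, 12²≡3, 13²≡28, 14²≡8, 15²≡37, 16²≡21, 17²≡7, 18²≡42, 19²≡32, 20²≡24, 21²≡18, 22²≡14, 23²≡12 (mod 47).
The residues are {1, 2, 3, 4, 6, 7, 8, 9, 12, 14, 16, 17, 18, 21, 24, 25, 27, 28, 32, 34, 36, 37, 42}; the non-residues are the remaining 23 nonzero classes.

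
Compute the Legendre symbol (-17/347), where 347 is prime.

1

Euler's criterion: (-17/347) ≡ 330^173 (mod 347).
330^2 ≡ 289 (mod 347)
330^4 ≡ 241 (mod 347)
330^8 ≡ 132 (mod 347)
330^16 ≡ 74 (mod 347)
330^32 ≡ 271 (mod 347)
330^64 ≡ 224 (mod 347)
330^128 ≡ 208 (mod 347)
330^173 = 330^(128+32+8+4+1) ≡ 1 (mod 347).
Result is 1, so (-17/347) = 1.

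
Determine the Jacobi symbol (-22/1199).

0

First reduce: -22 ≡ 1177 (mod 1199).
Reciprocity: 1177 ≡ 1 and 1199 ≡ 3 (mod 4), so (1177/1199) = +(1199/1177).
Reduce top mod 1177: now compute (22/1177).
Pull out 2: since 1177 ≡ 1 (mod 8), (2/1177) = +1.
Reciprocity: 11 ≡ 3 and 1177 ≡ 1 (mod 4), so (11/1177) = +(1177/11).
Reduce top mod 11: now compute (0/11).
Top reduces to 0: gcd > 1, so the symbol is 0.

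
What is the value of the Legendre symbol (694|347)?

First reduce: 694 ≡ 0 (mod 347).
Top reduces to 0: gcd > 1, so the symbol is 0.

0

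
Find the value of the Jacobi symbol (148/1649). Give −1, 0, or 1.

Pull out 2^2: since 1649 ≡ 1 (mod 8), (2/1649) = +1, so (2/1649)^2 = +1.
Reciprocity: 37 ≡ 1 and 1649 ≡ 1 (mod 4), so (37/1649) = +(1649/37).
Reduce top mod 37: now compute (21/37).
Reciprocity: 21 ≡ 1 and 37 ≡ 1 (mod 4), so (21/37) = +(37/21).
Reduce top mod 21: now compute (16/21).
Pull out 2^4: since 21 ≡ 5 (mod 8), (2/21) = -1, so (2/21)^4 = +1.
Reached (1/21) = 1. Collecting the sign flips along the way, the symbol is +1.

1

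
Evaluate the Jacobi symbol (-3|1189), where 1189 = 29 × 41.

1

First reduce: -3 ≡ 1186 (mod 1189).
Pull out 2: since 1189 ≡ 5 (mod 8), (2/1189) = -1.
Reciprocity: 593 ≡ 1 and 1189 ≡ 1 (mod 4), so (593/1189) = +(1189/593).
Reduce top mod 593: now compute (3/593).
Reciprocity: 3 ≡ 3 and 593 ≡ 1 (mod 4), so (3/593) = +(593/3).
Reduce top mod 3: now compute (2/3).
Pull out 2: since 3 ≡ 3 (mod 8), (2/3) = -1.
Reached (1/3) = 1. Collecting the sign flips along the way, the symbol is +1.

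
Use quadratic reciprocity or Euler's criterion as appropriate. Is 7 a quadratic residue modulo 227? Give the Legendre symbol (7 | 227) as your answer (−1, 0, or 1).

Reciprocity: 7 ≡ 3 and 227 ≡ 3 (mod 4), so (7/227) = −(227/7).
Reduce top mod 7: now compute (3/7).
Reciprocity: 3 ≡ 3 and 7 ≡ 3 (mod 4), so (3/7) = −(7/3).
Reduce top mod 3: now compute (1/3).
Reached (1/3) = 1. Collecting the sign flips along the way, the symbol is +1.

1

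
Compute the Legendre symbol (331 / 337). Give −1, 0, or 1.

1

Reciprocity: 331 ≡ 3 and 337 ≡ 1 (mod 4), so (331/337) = +(337/331).
Reduce top mod 331: now compute (6/331).
Pull out 2: since 331 ≡ 3 (mod 8), (2/331) = -1.
Reciprocity: 3 ≡ 3 and 331 ≡ 3 (mod 4), so (3/331) = −(331/3).
Reduce top mod 3: now compute (1/3).
Reached (1/3) = 1. Collecting the sign flips along the way, the symbol is +1.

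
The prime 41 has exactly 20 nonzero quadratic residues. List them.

1 2 4 5 8 9 10 16 18 20 21 23 25 31 32 33 36 37 39 40

Square k = 1,…,20 (k and 41−k give the same square):
1²=1, 2²=4, 3²=9, 4²=16, 5²=25, 6²=36, 7²≡8, 8²≡23, 9²≡40, 10²≡18, 11²≡39, 12²≡21, 13²≡5, 14²≡32, 15²≡20, 16²≡10, 17²≡2, 18²≡37, 19²≡33, 20²≡31 (mod 41).
So the quadratic residues mod 41 are {1, 2, 4, 5, 8, 9, 10, 16, 18, 20, 21, 23, 25, 31, 32, 33, 36, 37, 39, 40}.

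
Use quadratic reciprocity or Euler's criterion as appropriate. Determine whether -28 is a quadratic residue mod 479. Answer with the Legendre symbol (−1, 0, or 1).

First reduce: -28 ≡ 451 (mod 479).
Reciprocity: 451 ≡ 3 and 479 ≡ 3 (mod 4), so (451/479) = −(479/451).
Reduce top mod 451: now compute (28/451).
Pull out 2^2: since 451 ≡ 3 (mod 8), (2/451) = -1, so (2/451)^2 = +1.
Reciprocity: 7 ≡ 3 and 451 ≡ 3 (mod 4), so (7/451) = −(451/7).
Reduce top mod 7: now compute (3/7).
Reciprocity: 3 ≡ 3 and 7 ≡ 3 (mod 4), so (3/7) = −(7/3).
Reduce top mod 3: now compute (1/3).
Reached (1/3) = 1. Collecting the sign flips along the way, the symbol is -1.

-1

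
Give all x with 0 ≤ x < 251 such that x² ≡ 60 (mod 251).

78, 173

Since 251 ≡ 3 (mod 4), a square root of 60 is 60^((251+1)/4) = 60^63 mod 251.
Repeated squaring: 60^2≡86, 60^4≡117, 60^8≡135, 60^16≡153, 60^32≡66 (mod 251).
60^63 = 60^(32+16+8+4+2+1) ≡ 173 (mod 251).
Check: 173² = 29929 ≡ 60 (mod 251). The two roots are 78 and 173.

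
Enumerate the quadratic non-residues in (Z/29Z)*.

Square k = 1,…,14 (k and 29−k give the same square):
1²=1, 2²=4, 3²=9, 4²=16, 5²=25, 6²≡7, 7²≡20, 8²≡6, 9²≡23, 10²≡13, 11²≡5, 12²≡28, 13²≡24, 14²≡22 (mod 29).
The residues are {1, 4, 5, 6, 7, 9, 13, 16, 20, 22, 23, 24, 25, 28}; the non-residues are the remaining 14 nonzero classes.

2,3,8,10,11,12,14,15,17,18,19,21,26,27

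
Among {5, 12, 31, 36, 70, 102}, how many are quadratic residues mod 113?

(5/113) = -1 → non-residue.
(12/113) = -1 → non-residue.
(31/113) = +1 → QR.
(36/113) = +1 → QR.
(70/113) = -1 → non-residue.
(102/113) = +1 → QR.
Total quadratic residues among the 6: 3.

3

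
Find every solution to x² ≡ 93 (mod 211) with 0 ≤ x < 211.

Since 211 ≡ 3 (mod 4), a square root of 93 is 93^((211+1)/4) = 93^53 mod 211.
Repeated squaring: 93^2≡209, 93^4≡4, 93^8≡16, 93^16≡45, 93^32≡126 (mod 211).
93^53 = 93^(32+16+4+1) ≡ 84 (mod 211).
Check: 84² = 7056 ≡ 93 (mod 211). The two roots are 84 and 127.

84, 127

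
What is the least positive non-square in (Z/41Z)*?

3

(2/41) = +1, so 2 is a residue.
(3/41) = −1, so 3 is the smallest positive non-residue mod 41.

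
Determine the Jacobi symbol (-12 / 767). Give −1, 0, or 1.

-1

First reduce: -12 ≡ 755 (mod 767).
Reciprocity: 755 ≡ 3 and 767 ≡ 3 (mod 4), so (755/767) = −(767/755).
Reduce top mod 755: now compute (12/755).
Pull out 2^2: since 755 ≡ 3 (mod 8), (2/755) = -1, so (2/755)^2 = +1.
Reciprocity: 3 ≡ 3 and 755 ≡ 3 (mod 4), so (3/755) = −(755/3).
Reduce top mod 3: now compute (2/3).
Pull out 2: since 3 ≡ 3 (mod 8), (2/3) = -1.
Reached (1/3) = 1. Collecting the sign flips along the way, the symbol is -1.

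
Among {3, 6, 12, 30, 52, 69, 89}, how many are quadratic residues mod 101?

(3/101) = -1 → non-residue.
(6/101) = +1 → QR.
(12/101) = -1 → non-residue.
(30/101) = +1 → QR.
(52/101) = +1 → QR.
(69/101) = -1 → non-residue.
(89/101) = -1 → non-residue.
Total quadratic residues among the 7: 3.

3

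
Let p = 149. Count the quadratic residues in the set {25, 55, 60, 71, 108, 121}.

(25/149) = +1 → QR.
(55/149) = -1 → non-residue.
(60/149) = -1 → non-residue.
(71/149) = -1 → non-residue.
(108/149) = -1 → non-residue.
(121/149) = +1 → QR.
Total quadratic residues among the 6: 2.

2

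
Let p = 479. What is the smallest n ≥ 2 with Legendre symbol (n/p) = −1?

(2/479) = +1, so 2 is a residue.
(3/479) = +1, so 3 is a residue.
(4/479) = +1, so 4 is a residue.
(5/479) = +1, so 5 is a residue.
(6/479) = +1, so 6 is a residue.
(7/479) = +1, so 7 is a residue.
(8/479) = +1, so 8 is a residue.
(9/479) = +1, so 9 is a residue.
(10/479) = +1, so 10 is a residue.
(11/479) = +1, so 11 is a residue.
(12/479) = +1, so 12 is a residue.
(13/479) = −1, so 13 is the smallest positive non-residue mod 479.

13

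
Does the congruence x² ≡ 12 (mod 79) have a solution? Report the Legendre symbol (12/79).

Pull out 2^2: since 79 ≡ 7 (mod 8), (2/79) = +1, so (2/79)^2 = +1.
Reciprocity: 3 ≡ 3 and 79 ≡ 3 (mod 4), so (3/79) = −(79/3).
Reduce top mod 3: now compute (1/3).
Reached (1/3) = 1. Collecting the sign flips along the way, the symbol is -1.

-1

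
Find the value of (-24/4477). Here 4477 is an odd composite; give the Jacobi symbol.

First reduce: -24 ≡ 4453 (mod 4477).
Reciprocity: 4453 ≡ 1 and 4477 ≡ 1 (mod 4), so (4453/4477) = +(4477/4453).
Reduce top mod 4453: now compute (24/4453).
Pull out 2^3: since 4453 ≡ 5 (mod 8), (2/4453) = -1, so (2/4453)^3 = -1.
Reciprocity: 3 ≡ 3 and 4453 ≡ 1 (mod 4), so (3/4453) = +(4453/3).
Reduce top mod 3: now compute (1/3).
Reached (1/3) = 1. Collecting the sign flips along the way, the symbol is -1.

-1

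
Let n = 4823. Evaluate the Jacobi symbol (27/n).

1

Reciprocity: 27 ≡ 3 and 4823 ≡ 3 (mod 4), so (27/4823) = −(4823/27).
Reduce top mod 27: now compute (17/27).
Reciprocity: 17 ≡ 1 and 27 ≡ 3 (mod 4), so (17/27) = +(27/17).
Reduce top mod 17: now compute (10/17).
Pull out 2: since 17 ≡ 1 (mod 8), (2/17) = +1.
Reciprocity: 5 ≡ 1 and 17 ≡ 1 (mod 4), so (5/17) = +(17/5).
Reduce top mod 5: now compute (2/5).
Pull out 2: since 5 ≡ 5 (mod 8), (2/5) = -1.
Reached (1/5) = 1. Collecting the sign flips along the way, the symbol is +1.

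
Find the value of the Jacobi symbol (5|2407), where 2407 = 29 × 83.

Reciprocity: 5 ≡ 1 and 2407 ≡ 3 (mod 4), so (5/2407) = +(2407/5).
Reduce top mod 5: now compute (2/5).
Pull out 2: since 5 ≡ 5 (mod 8), (2/5) = -1.
Reached (1/5) = 1. Collecting the sign flips along the way, the symbol is -1.

-1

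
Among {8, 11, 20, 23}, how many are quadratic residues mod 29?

2

(8/29) = -1 → non-residue.
(11/29) = -1 → non-residue.
(20/29) = +1 → QR.
(23/29) = +1 → QR.
Total quadratic residues among the 4: 2.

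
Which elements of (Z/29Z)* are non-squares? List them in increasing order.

2, 3, 8, 10, 11, 12, 14, 15, 17, 18, 19, 21, 26, 27

Square k = 1,…,14 (k and 29−k give the same square):
1²=1, 2²=4, 3²=9, 4²=16, 5²=25, 6²≡7, 7²≡20, 8²≡6, 9²≡23, 10²≡13, 11²≡5, 12²≡28, 13²≡24, 14²≡22 (mod 29).
The residues are {1, 4, 5, 6, 7, 9, 13, 16, 20, 22, 23, 24, 25, 28}; the non-residues are the remaining 14 nonzero classes.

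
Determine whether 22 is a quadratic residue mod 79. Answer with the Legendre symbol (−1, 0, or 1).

1

Pull out 2: since 79 ≡ 7 (mod 8), (2/79) = +1.
Reciprocity: 11 ≡ 3 and 79 ≡ 3 (mod 4), so (11/79) = −(79/11).
Reduce top mod 11: now compute (2/11).
Pull out 2: since 11 ≡ 3 (mod 8), (2/11) = -1.
Reached (1/11) = 1. Collecting the sign flips along the way, the symbol is +1.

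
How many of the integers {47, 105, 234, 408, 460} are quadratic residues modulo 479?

(47/479) = -1 → non-residue.
(105/479) = +1 → QR.
(234/479) = -1 → non-residue.
(408/479) = -1 → non-residue.
(460/479) = +1 → QR.
Total quadratic residues among the 5: 2.

2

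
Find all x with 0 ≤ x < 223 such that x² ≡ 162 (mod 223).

Since 223 ≡ 3 (mod 4), a square root of 162 is 162^((223+1)/4) = 162^56 mod 223.
Repeated squaring: 162^2≡153, 162^4≡217, 162^8≡36, 162^16≡181, 162^32≡203 (mod 223).
162^56 = 162^(32+16+8) ≡ 135 (mod 223).
Check: 135² = 18225 ≡ 162 (mod 223). The two roots are 88 and 135.

88, 135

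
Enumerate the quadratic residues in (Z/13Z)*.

1, 3, 4, 9, 10, 12

Square k = 1,…,6 (k and 13−k give the same square):
1²=1, 2²=4, 3²=9, 4²≡3, 5²≡12, 6²≡10 (mod 13).
So the quadratic residues mod 13 are {1, 3, 4, 9, 10, 12}.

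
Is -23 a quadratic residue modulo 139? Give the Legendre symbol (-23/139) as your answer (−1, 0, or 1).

Euler's criterion: (-23/139) ≡ 116^69 (mod 139).
116^2 ≡ 112 (mod 139)
116^4 ≡ 34 (mod 139)
116^8 ≡ 44 (mod 139)
116^16 ≡ 129 (mod 139)
116^32 ≡ 100 (mod 139)
116^64 ≡ 131 (mod 139)
116^69 = 116^(64+4+1) ≡ 1 (mod 139).
Result is 1, so (-23/139) = 1.

1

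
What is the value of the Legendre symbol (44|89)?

Pull out 2^2: since 89 ≡ 1 (mod 8), (2/89) = +1, so (2/89)^2 = +1.
Reciprocity: 11 ≡ 3 and 89 ≡ 1 (mod 4), so (11/89) = +(89/11).
Reduce top mod 11: now compute (1/11).
Reached (1/11) = 1. Collecting the sign flips along the way, the symbol is +1.

1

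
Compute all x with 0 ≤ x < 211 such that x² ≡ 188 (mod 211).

Since 211 ≡ 3 (mod 4), a square root of 188 is 188^((211+1)/4) = 188^53 mod 211.
Repeated squaring: 188^2≡107, 188^4≡55, 188^8≡71, 188^16≡188, 188^32≡107 (mod 211).
188^53 = 188^(32+16+4+1) ≡ 71 (mod 211).
Check: 71² = 5041 ≡ 188 (mod 211). The two roots are 71 and 140.

71, 140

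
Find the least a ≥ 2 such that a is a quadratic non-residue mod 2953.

5

(2/2953) = +1, so 2 is a residue.
(3/2953) = +1, so 3 is a residue.
(4/2953) = +1, so 4 is a residue.
(5/2953) = −1, so 5 is the smallest positive non-residue mod 2953.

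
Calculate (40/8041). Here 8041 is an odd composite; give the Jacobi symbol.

Pull out 2^3: since 8041 ≡ 1 (mod 8), (2/8041) = +1, so (2/8041)^3 = +1.
Reciprocity: 5 ≡ 1 and 8041 ≡ 1 (mod 4), so (5/8041) = +(8041/5).
Reduce top mod 5: now compute (1/5).
Reached (1/5) = 1. Collecting the sign flips along the way, the symbol is +1.

1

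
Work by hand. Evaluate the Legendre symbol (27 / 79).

-1

Euler's criterion: (27/79) ≡ 27^39 (mod 79).
27^2 ≡ 18 (mod 79)
27^4 ≡ 8 (mod 79)
27^8 ≡ 64 (mod 79)
27^16 ≡ 67 (mod 79)
27^32 ≡ 65 (mod 79)
27^39 = 27^(32+4+2+1) ≡ 78 (mod 79).
Result is 78 ≡ −1, so (27/79) = −1.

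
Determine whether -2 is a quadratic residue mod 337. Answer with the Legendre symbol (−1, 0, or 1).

Euler's criterion: (-2/337) ≡ 335^168 (mod 337).
335^2 ≡ 4 (mod 337)
335^4 ≡ 16 (mod 337)
335^8 ≡ 256 (mod 337)
335^16 ≡ 158 (mod 337)
335^32 ≡ 26 (mod 337)
335^64 ≡ 2 (mod 337)
335^128 ≡ 4 (mod 337)
335^168 = 335^(128+32+8) ≡ 1 (mod 337).
Result is 1, so (-2/337) = 1.

1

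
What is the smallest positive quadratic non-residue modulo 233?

(2/233) = +1, so 2 is a residue.
(3/233) = −1, so 3 is the smallest positive non-residue mod 233.

3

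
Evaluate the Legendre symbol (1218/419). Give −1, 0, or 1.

-1

First reduce: 1218 ≡ 380 (mod 419).
Pull out 2^2: since 419 ≡ 3 (mod 8), (2/419) = -1, so (2/419)^2 = +1.
Reciprocity: 95 ≡ 3 and 419 ≡ 3 (mod 4), so (95/419) = −(419/95).
Reduce top mod 95: now compute (39/95).
Reciprocity: 39 ≡ 3 and 95 ≡ 3 (mod 4), so (39/95) = −(95/39).
Reduce top mod 39: now compute (17/39).
Reciprocity: 17 ≡ 1 and 39 ≡ 3 (mod 4), so (17/39) = +(39/17).
Reduce top mod 17: now compute (5/17).
Reciprocity: 5 ≡ 1 and 17 ≡ 1 (mod 4), so (5/17) = +(17/5).
Reduce top mod 5: now compute (2/5).
Pull out 2: since 5 ≡ 5 (mod 8), (2/5) = -1.
Reached (1/5) = 1. Collecting the sign flips along the way, the symbol is -1.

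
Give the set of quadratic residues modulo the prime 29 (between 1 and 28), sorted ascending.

Square k = 1,…,14 (k and 29−k give the same square):
1²=1, 2²=4, 3²=9, 4²=16, 5²=25, 6²≡7, 7²≡20, 8²≡6, 9²≡23, 10²≡13, 11²≡5, 12²≡28, 13²≡24, 14²≡22 (mod 29).
So the quadratic residues mod 29 are {1, 4, 5, 6, 7, 9, 13, 16, 20, 22, 23, 24, 25, 28}.

1, 4, 5, 6, 7, 9, 13, 16, 20, 22, 23, 24, 25, 28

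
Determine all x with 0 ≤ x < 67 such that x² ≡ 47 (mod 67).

28, 39

Since 67 ≡ 3 (mod 4), a square root of 47 is 47^((67+1)/4) = 47^17 mod 67.
Repeated squaring: 47^2≡65, 47^4≡4, 47^8≡16, 47^16≡55 (mod 67).
47^17 = 47^(16+1) ≡ 39 (mod 67).
Check: 39² = 1521 ≡ 47 (mod 67). The two roots are 28 and 39.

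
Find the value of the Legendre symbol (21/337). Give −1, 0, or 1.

Reciprocity: 21 ≡ 1 and 337 ≡ 1 (mod 4), so (21/337) = +(337/21).
Reduce top mod 21: now compute (1/21).
Reached (1/21) = 1. Collecting the sign flips along the way, the symbol is +1.

1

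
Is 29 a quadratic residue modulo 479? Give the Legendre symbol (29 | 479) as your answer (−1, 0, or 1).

-1

Reciprocity: 29 ≡ 1 and 479 ≡ 3 (mod 4), so (29/479) = +(479/29).
Reduce top mod 29: now compute (15/29).
Reciprocity: 15 ≡ 3 and 29 ≡ 1 (mod 4), so (15/29) = +(29/15).
Reduce top mod 15: now compute (14/15).
Pull out 2: since 15 ≡ 7 (mod 8), (2/15) = +1.
Reciprocity: 7 ≡ 3 and 15 ≡ 3 (mod 4), so (7/15) = −(15/7).
Reduce top mod 7: now compute (1/7).
Reached (1/7) = 1. Collecting the sign flips along the way, the symbol is -1.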